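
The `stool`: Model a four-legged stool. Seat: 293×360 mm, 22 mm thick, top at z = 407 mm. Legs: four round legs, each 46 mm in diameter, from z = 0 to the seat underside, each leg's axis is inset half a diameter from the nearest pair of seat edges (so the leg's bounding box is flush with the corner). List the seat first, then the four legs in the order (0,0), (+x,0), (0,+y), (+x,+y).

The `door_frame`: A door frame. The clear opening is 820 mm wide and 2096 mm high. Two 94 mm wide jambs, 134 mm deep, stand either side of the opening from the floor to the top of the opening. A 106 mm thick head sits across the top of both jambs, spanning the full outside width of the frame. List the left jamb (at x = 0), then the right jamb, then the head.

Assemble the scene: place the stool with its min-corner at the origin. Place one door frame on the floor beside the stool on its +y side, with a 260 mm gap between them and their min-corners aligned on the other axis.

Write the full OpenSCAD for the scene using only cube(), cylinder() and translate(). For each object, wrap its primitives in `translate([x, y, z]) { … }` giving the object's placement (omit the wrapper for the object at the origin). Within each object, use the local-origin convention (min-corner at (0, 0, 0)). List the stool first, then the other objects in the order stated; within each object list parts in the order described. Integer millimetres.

translate([0, 0, 385]) cube([293, 360, 22]);
translate([23, 23, 0]) cylinder(h = 385, r = 23);
translate([270, 23, 0]) cylinder(h = 385, r = 23);
translate([23, 337, 0]) cylinder(h = 385, r = 23);
translate([270, 337, 0]) cylinder(h = 385, r = 23);
translate([0, 620, 0]) {
  cube([94, 134, 2096]);
  translate([914, 0, 0]) cube([94, 134, 2096]);
  translate([0, 0, 2096]) cube([1008, 134, 106]);
}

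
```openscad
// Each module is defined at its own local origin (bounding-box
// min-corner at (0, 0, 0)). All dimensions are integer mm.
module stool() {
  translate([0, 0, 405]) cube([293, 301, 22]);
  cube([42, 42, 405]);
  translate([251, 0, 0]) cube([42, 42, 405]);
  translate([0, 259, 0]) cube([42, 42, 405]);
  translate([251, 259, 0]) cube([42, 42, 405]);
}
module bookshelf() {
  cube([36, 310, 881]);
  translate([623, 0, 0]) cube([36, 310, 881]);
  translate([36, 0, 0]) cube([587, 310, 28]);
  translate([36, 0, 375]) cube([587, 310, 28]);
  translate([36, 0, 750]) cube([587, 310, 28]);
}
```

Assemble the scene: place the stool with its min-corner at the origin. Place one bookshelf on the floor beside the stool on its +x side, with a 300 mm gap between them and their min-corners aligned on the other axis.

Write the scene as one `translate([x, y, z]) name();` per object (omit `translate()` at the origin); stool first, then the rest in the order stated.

stool();
translate([593, 0, 0]) bookshelf();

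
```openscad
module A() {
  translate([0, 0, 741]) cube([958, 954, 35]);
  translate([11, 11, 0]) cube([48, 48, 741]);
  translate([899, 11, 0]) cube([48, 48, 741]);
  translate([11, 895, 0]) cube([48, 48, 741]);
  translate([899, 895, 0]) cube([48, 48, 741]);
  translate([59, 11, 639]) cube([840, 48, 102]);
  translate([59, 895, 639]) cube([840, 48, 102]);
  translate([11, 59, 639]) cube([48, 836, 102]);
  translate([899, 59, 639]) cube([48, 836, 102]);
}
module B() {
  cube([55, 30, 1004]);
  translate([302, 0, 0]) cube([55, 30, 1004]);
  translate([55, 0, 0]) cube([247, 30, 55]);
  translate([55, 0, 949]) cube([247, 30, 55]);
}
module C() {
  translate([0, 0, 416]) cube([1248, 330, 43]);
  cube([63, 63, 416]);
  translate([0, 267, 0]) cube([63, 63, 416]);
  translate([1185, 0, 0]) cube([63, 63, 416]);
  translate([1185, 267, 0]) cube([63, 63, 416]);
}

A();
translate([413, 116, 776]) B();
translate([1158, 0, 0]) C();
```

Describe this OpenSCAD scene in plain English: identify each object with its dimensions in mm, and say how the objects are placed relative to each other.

A is a rectangular dining table. The top is 958×954×35 mm with its upper surface at z = 776 mm. It stands on four 48×48 mm square legs, each inset 11 mm from the nearest pair of top edges, running from the floor to the underside of the top. Four apron rails, 48 mm thick and 102 mm tall, run between adjacent legs with their top edges flush with the underside of the top and their outer faces flush with the legs' outer faces.

B is a picture frame with a 247×894 mm rectangular opening (x by z) and a uniform 55 mm border on every side. Frame depth is 30 mm along y. It is built from two vertical stiles running the full outside height and two horizontal rails spanning the gap between the stiles.

C is a long wooden bench with a 1248 mm (x) × 330 mm (y) seat, 43 mm thick, its top surface 459 mm above the floor. Four 63 mm square legs at the seat corners, flush with the edges, run from z = 0 to the seat underside.

The picture frame is on top of the table. The bench is on the floor beside the table on its +x side.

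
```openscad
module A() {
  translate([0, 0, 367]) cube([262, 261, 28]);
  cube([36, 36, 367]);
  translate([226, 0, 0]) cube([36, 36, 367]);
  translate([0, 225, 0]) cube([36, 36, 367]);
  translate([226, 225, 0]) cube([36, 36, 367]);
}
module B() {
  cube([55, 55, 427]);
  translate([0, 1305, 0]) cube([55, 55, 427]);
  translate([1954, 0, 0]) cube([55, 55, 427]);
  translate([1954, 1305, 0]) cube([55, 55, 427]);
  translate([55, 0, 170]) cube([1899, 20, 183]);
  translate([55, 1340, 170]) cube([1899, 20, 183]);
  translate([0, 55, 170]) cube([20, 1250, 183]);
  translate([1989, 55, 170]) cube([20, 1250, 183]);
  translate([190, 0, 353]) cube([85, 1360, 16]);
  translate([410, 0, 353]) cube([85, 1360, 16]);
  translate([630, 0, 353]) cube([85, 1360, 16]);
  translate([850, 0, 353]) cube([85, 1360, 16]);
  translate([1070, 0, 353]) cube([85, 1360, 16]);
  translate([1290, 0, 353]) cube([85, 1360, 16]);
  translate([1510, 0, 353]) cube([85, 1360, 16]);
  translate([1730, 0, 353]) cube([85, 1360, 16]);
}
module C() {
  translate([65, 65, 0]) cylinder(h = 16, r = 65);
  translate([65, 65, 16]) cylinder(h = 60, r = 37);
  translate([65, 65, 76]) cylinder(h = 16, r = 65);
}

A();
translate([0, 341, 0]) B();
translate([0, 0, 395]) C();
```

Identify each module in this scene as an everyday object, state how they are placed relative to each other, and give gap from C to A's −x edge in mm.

The spool's min-x is at 0; the stool's min-x is 0; gap = 0 mm.

A is a stool. B is a bed frame. C is a spool. The bed frame is on the floor beside the stool on its +y side. The spool is on top of the stool. The gap from the spool to the stool's −x edge is 0 mm.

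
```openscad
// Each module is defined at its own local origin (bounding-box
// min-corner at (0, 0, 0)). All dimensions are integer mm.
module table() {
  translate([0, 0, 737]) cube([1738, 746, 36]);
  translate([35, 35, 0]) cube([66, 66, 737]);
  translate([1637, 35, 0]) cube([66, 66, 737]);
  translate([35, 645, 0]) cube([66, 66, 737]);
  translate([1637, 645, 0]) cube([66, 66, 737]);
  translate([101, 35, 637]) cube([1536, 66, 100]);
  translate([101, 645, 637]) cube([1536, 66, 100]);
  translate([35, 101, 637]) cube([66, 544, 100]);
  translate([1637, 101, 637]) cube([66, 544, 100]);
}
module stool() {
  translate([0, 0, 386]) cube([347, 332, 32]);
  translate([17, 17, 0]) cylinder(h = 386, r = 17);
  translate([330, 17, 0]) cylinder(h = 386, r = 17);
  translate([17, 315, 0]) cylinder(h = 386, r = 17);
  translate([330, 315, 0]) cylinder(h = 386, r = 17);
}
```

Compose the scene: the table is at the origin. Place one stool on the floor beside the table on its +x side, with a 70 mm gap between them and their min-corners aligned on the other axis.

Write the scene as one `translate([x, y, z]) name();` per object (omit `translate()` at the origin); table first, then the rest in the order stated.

table();
translate([1808, 0, 0]) stool();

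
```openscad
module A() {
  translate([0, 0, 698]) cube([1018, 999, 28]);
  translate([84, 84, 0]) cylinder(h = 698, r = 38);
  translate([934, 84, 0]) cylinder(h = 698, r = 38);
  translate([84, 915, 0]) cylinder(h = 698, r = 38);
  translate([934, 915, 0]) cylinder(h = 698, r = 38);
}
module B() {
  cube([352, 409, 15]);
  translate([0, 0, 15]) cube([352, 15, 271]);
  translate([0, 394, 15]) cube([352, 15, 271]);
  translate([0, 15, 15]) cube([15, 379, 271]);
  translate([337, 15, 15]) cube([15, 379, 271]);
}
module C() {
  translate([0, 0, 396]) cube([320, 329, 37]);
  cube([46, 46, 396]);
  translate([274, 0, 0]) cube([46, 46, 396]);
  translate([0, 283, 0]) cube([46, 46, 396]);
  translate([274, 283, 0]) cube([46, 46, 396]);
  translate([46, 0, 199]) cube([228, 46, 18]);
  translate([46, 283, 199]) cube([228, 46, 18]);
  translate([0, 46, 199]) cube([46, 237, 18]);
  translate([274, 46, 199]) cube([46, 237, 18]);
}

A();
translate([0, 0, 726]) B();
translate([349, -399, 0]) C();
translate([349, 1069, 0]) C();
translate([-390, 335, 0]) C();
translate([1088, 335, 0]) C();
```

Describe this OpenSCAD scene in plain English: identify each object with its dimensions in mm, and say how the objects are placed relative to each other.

A is a table: top 1018 mm (x) × 999 mm (y), 28 mm thick, upper face at z = 726 mm, on four round legs of 76 mm diameter, each leg's bounding box inset 46 mm from the nearest pair of top edges, running from z = 0 to the bottom of the top.

B is an open-topped rectangular box: outside dimensions 352×409×286 mm, with a uniform wall and base thickness of 15 mm. The base is a full 352×409 slab on the floor; four walls sit on top of the base. The front and back walls (the −y and +y sides) span the full width; the two side walls fit between them.

C is a four-legged stool. The seat is 320×329 mm, 37 mm thick, top at z = 433 mm. It stands on four square legs, each 46×46 mm in cross-section, from z = 0 to the seat underside, each flush with a corner of the seat. Four stretchers, 46 mm wide and 18 mm tall, connect adjacent legs with their undersides at z = 199 mm, each running between the inner faces of the legs it joins and aligned with the legs' outer faces on the other axis.

The open box is on top of the table. Four stools sit around the table at the −y, +y, −x, +x sides.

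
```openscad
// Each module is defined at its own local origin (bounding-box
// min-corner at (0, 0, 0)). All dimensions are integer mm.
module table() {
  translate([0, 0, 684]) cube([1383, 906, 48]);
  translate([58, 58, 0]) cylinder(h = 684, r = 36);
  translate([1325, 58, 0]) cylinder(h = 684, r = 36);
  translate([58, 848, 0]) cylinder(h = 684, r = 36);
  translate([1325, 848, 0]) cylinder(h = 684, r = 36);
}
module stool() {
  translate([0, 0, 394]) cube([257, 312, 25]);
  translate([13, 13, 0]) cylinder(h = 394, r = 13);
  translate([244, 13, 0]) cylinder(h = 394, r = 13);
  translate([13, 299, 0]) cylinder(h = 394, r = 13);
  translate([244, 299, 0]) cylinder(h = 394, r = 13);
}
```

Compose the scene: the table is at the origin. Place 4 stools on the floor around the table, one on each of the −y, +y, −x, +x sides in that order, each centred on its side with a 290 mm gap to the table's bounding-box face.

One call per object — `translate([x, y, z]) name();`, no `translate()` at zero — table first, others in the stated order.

table();
translate([563, -602, 0]) stool();
translate([563, 1196, 0]) stool();
translate([-547, 297, 0]) stool();
translate([1673, 297, 0]) stool();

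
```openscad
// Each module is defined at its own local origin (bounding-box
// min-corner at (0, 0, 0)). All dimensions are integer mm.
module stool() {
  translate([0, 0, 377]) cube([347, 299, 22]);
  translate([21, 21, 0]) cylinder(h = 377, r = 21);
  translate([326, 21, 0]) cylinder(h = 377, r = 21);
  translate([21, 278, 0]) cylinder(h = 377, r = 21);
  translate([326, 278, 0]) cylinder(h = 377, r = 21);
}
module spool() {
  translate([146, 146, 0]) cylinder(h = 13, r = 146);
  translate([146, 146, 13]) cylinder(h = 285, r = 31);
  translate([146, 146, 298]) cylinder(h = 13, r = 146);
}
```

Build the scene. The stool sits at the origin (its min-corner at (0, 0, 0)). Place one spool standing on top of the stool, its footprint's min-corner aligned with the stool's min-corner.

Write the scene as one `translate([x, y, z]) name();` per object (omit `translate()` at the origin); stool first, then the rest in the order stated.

stool();
translate([0, 0, 399]) spool();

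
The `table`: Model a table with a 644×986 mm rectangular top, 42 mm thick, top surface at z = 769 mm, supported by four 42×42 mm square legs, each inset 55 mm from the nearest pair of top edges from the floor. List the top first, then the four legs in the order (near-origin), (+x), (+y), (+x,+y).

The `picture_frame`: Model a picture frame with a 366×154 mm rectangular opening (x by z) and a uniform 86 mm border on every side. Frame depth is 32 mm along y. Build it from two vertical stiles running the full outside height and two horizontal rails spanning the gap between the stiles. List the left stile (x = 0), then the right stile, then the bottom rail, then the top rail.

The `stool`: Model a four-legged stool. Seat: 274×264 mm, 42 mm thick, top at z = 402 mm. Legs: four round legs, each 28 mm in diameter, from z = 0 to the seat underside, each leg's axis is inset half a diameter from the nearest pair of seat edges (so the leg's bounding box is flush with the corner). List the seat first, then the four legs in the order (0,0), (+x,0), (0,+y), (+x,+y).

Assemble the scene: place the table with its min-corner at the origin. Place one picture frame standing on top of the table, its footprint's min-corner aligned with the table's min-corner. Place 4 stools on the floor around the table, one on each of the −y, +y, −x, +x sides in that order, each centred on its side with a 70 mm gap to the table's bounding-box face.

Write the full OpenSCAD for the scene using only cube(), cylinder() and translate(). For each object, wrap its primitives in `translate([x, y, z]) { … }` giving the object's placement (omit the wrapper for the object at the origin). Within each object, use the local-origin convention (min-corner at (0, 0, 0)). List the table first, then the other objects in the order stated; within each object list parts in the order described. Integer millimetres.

translate([0, 0, 727]) cube([644, 986, 42]);
translate([55, 55, 0]) cube([42, 42, 727]);
translate([547, 55, 0]) cube([42, 42, 727]);
translate([55, 889, 0]) cube([42, 42, 727]);
translate([547, 889, 0]) cube([42, 42, 727]);
translate([0, 0, 769]) {
  cube([86, 32, 326]);
  translate([452, 0, 0]) cube([86, 32, 326]);
  translate([86, 0, 0]) cube([366, 32, 86]);
  translate([86, 0, 240]) cube([366, 32, 86]);
}
translate([185, -334, 0]) {
  translate([0, 0, 360]) cube([274, 264, 42]);
  translate([14, 14, 0]) cylinder(h = 360, r = 14);
  translate([260, 14, 0]) cylinder(h = 360, r = 14);
  translate([14, 250, 0]) cylinder(h = 360, r = 14);
  translate([260, 250, 0]) cylinder(h = 360, r = 14);
}
translate([185, 1056, 0]) {
  translate([0, 0, 360]) cube([274, 264, 42]);
  translate([14, 14, 0]) cylinder(h = 360, r = 14);
  translate([260, 14, 0]) cylinder(h = 360, r = 14);
  translate([14, 250, 0]) cylinder(h = 360, r = 14);
  translate([260, 250, 0]) cylinder(h = 360, r = 14);
}
translate([-344, 361, 0]) {
  translate([0, 0, 360]) cube([274, 264, 42]);
  translate([14, 14, 0]) cylinder(h = 360, r = 14);
  translate([260, 14, 0]) cylinder(h = 360, r = 14);
  translate([14, 250, 0]) cylinder(h = 360, r = 14);
  translate([260, 250, 0]) cylinder(h = 360, r = 14);
}
translate([714, 361, 0]) {
  translate([0, 0, 360]) cube([274, 264, 42]);
  translate([14, 14, 0]) cylinder(h = 360, r = 14);
  translate([260, 14, 0]) cylinder(h = 360, r = 14);
  translate([14, 250, 0]) cylinder(h = 360, r = 14);
  translate([260, 250, 0]) cylinder(h = 360, r = 14);
}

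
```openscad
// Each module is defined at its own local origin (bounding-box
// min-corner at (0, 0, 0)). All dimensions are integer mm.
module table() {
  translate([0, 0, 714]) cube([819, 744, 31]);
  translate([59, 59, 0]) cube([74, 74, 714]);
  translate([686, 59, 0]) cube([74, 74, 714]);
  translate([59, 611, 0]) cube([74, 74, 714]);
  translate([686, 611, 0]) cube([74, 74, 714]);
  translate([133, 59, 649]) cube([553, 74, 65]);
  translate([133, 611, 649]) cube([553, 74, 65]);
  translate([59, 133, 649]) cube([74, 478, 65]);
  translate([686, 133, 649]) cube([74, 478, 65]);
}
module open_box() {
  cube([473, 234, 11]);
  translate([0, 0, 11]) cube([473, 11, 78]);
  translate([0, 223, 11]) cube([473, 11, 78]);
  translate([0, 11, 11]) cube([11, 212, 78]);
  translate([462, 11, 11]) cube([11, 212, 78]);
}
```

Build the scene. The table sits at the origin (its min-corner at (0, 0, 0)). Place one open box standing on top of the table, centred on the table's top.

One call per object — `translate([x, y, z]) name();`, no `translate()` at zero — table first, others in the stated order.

table();
translate([173, 255, 745]) open_box();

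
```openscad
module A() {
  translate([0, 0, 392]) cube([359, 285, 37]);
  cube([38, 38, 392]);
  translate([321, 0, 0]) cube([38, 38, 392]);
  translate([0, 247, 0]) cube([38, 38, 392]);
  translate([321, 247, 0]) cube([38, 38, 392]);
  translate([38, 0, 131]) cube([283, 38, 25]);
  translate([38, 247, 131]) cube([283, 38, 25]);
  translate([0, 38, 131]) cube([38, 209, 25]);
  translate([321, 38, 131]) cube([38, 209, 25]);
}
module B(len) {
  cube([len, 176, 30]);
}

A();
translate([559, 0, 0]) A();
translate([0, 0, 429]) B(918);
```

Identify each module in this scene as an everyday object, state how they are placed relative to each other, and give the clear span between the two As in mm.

Second stool starts at x = 559; first ends at x = 359; clear span = 559 − 359 = 200 mm.

A is a stool. B is a beam. A beam spans the tops of two stools. The clear span between the two stools is 200 mm.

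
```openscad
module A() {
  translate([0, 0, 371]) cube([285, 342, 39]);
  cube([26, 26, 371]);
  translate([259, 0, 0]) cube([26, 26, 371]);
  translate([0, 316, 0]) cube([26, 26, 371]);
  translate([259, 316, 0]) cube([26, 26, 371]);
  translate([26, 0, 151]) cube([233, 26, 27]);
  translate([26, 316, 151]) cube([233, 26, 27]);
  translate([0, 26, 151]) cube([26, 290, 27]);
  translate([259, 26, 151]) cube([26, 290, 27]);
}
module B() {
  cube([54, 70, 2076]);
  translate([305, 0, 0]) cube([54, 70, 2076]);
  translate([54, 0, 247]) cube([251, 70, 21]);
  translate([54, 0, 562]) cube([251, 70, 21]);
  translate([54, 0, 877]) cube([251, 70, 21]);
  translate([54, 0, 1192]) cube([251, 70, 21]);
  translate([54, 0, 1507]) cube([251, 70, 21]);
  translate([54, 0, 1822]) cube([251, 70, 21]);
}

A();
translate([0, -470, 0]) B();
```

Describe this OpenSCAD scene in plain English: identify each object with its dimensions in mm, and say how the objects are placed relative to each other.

A is a simple wooden stool: a rectangular seat 285 mm (x) by 342 mm (y), 39 mm thick, top face at z = 410 mm, on four square legs, each 26×26 mm in cross-section. The legs rest on z = 0, each flush with a corner of the seat. Four stretchers, 26 mm wide and 27 mm tall, connect adjacent legs with their undersides at z = 151 mm, each running between the inner faces of the legs it joins and aligned with the legs' outer faces on the other axis.

B is a straight ladder. Two 54×70 mm vertical rails, 2076 mm tall, stand 359 mm apart (outside-to-outside) with their front faces coplanar on the −y side. 6 rungs, each 70 mm deep and 21 mm tall, span between the inner faces of the rails, front faces flush with the rails. The lowest rung's underside is at z = 247 mm and rungs are spaced 315 mm apart (underside to underside).

The ladder is on the floor beside the stool on its −y side.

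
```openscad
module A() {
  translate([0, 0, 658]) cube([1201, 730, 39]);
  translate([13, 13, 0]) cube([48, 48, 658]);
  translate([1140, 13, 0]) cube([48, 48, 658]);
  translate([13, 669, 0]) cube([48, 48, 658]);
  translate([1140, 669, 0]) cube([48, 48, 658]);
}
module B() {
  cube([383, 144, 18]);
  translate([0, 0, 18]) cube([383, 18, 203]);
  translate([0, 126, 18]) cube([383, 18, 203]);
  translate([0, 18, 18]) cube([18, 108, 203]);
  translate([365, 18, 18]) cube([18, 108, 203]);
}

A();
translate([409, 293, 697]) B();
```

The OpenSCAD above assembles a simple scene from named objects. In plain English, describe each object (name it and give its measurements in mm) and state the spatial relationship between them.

A is a rectangular dining table. The top is 1201×730×39 mm with its upper surface at z = 697 mm. It stands on four 48×48 mm square legs, each inset 13 mm from the nearest pair of top edges, running from the floor to the underside of the top.

B is an open-topped rectangular box: outside dimensions 383×144×221 mm, with a uniform wall and base thickness of 18 mm. The base is a full 383×144 slab on the floor; four walls sit on top of the base. The front and back walls (the −y and +y sides) span the full width; the two side walls fit between them.

The open box is on top of the table, centred.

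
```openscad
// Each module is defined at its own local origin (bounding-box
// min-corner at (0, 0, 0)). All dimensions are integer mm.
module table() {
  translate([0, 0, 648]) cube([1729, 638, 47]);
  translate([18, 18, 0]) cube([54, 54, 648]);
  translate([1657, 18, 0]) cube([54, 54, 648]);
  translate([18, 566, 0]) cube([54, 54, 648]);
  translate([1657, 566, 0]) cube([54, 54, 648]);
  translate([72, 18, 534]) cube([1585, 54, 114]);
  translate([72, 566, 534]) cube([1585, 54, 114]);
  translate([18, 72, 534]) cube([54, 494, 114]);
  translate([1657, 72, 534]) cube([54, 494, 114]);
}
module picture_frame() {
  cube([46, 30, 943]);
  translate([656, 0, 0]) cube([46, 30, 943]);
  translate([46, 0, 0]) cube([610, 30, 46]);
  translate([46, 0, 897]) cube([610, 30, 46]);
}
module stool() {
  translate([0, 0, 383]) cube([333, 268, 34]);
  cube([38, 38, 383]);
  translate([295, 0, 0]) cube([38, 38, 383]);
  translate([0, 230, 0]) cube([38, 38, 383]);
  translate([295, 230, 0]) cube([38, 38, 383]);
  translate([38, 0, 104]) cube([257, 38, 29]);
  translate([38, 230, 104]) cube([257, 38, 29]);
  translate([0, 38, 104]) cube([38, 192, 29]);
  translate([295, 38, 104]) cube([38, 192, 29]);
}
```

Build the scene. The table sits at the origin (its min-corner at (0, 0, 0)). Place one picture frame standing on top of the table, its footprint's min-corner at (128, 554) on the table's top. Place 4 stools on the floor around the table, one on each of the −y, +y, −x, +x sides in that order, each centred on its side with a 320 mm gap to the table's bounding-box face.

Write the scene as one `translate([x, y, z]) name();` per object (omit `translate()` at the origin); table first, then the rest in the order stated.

table();
translate([128, 554, 695]) picture_frame();
translate([698, -588, 0]) stool();
translate([698, 958, 0]) stool();
translate([-653, 185, 0]) stool();
translate([2049, 185, 0]) stool();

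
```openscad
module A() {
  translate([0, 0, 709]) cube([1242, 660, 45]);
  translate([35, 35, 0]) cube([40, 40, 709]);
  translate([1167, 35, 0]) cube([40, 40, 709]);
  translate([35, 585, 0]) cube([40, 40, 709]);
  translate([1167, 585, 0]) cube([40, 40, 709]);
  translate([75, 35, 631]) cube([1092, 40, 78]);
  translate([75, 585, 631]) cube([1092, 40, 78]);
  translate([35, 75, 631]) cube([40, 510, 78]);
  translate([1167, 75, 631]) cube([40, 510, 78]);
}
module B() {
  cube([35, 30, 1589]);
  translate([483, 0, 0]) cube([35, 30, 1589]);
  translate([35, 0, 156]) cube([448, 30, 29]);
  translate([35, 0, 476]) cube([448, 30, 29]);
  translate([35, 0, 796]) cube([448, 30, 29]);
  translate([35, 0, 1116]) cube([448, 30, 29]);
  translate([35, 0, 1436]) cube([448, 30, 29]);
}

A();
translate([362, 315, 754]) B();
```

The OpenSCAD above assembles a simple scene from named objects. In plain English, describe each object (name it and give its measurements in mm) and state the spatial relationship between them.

A is a rectangular dining table. The top is 1242×660×45 mm with its upper surface at z = 754 mm. It stands on four 40×40 mm square legs, each inset 35 mm from the nearest pair of top edges, running from the floor to the underside of the top. Four apron rails, 40 mm thick and 78 mm tall, run between adjacent legs with their top edges flush with the underside of the top and their outer faces flush with the legs' outer faces.

B is a straight ladder. Two 35×30 mm vertical rails, 1589 mm tall, stand 518 mm apart (outside-to-outside) with their front faces coplanar on the −y side. 5 rungs, each 30 mm deep and 29 mm tall, span between the inner faces of the rails, front faces flush with the rails. The lowest rung's underside is at z = 156 mm and rungs are spaced 320 mm apart (underside to underside).

The ladder is on top of the table, centred.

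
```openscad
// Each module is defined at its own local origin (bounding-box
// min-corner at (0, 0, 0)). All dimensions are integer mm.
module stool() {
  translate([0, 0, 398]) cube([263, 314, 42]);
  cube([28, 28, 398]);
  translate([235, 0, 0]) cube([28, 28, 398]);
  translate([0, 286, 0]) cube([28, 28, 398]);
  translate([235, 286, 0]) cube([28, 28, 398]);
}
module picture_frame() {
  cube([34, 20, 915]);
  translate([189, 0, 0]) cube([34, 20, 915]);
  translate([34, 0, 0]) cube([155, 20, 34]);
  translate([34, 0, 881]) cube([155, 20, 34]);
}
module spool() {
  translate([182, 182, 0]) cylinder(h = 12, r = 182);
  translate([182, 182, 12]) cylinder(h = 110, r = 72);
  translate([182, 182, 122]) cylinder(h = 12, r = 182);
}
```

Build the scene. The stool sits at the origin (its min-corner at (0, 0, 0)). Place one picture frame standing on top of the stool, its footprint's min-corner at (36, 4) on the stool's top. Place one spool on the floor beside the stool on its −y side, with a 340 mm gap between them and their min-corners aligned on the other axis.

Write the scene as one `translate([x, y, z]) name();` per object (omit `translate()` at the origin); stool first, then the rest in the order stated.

stool();
translate([36, 4, 440]) picture_frame();
translate([0, -704, 0]) spool();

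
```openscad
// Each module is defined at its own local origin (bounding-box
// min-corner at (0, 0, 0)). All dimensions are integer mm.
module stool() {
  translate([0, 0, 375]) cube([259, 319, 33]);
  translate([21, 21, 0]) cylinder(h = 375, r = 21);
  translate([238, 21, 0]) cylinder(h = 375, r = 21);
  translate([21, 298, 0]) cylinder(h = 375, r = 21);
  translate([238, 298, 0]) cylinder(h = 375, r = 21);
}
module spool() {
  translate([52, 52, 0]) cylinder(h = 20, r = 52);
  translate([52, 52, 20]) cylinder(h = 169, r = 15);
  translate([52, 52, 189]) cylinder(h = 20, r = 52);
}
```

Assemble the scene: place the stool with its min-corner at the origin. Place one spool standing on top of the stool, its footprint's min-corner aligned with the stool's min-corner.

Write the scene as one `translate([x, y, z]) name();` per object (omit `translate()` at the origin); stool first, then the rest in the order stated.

stool();
translate([0, 0, 408]) spool();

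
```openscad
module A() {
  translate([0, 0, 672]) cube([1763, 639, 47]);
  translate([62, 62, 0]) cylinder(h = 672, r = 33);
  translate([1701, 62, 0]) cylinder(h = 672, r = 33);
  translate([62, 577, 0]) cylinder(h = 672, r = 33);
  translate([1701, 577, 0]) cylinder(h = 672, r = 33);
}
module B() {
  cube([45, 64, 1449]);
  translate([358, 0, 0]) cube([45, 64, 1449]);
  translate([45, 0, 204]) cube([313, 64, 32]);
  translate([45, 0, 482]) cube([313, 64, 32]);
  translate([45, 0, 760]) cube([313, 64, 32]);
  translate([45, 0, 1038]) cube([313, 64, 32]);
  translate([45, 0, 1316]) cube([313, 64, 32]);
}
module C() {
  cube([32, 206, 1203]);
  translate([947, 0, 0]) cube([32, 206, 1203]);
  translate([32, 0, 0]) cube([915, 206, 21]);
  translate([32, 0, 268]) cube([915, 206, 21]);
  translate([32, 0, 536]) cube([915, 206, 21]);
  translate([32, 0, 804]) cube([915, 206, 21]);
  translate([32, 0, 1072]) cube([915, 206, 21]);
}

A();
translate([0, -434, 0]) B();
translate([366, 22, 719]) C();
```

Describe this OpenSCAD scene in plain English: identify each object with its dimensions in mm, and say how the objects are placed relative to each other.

A is a rectangular dining table. The top is 1763×639×47 mm with its upper surface at z = 719 mm. It stands on four round legs of 66 mm diameter, each leg's bounding box inset 29 mm from the nearest pair of top edges, running from the floor to the underside of the top.

B is a straight ladder. Two 45×64 mm vertical rails, 1449 mm tall, stand 403 mm apart (outside-to-outside) with their front faces coplanar on the −y side. 5 rungs, each 64 mm deep and 32 mm tall, span between the inner faces of the rails, front faces flush with the rails. The lowest rung's underside is at z = 204 mm and rungs are spaced 278 mm apart (underside to underside).

C is an open bookshelf. Two side panels, each 32 mm thick, 206 mm deep and 1203 mm tall, stand 979 mm apart (outside-to-outside). Between them sit 5 shelves, each 21 mm thick and 206 mm deep, spanning the full gap between the sides. The bottom shelf rests on the floor (its underside at z = 0) and the clear gap between one shelf's top and the next shelf's underside is 247 mm.

The ladder is on the floor beside the table on its −y side. The bookshelf is on top of the table.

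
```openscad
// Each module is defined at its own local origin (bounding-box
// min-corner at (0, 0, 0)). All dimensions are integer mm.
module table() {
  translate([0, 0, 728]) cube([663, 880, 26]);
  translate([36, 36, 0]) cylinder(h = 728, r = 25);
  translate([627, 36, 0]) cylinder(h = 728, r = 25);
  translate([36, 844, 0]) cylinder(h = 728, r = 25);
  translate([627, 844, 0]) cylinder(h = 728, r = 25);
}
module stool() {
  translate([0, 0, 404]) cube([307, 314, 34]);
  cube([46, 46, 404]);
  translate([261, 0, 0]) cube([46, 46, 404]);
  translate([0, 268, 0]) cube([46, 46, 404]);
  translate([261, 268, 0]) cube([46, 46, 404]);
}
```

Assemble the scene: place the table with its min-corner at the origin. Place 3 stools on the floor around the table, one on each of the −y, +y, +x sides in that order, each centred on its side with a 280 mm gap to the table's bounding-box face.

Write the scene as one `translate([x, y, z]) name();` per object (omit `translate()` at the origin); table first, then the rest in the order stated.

table();
translate([178, -594, 0]) stool();
translate([178, 1160, 0]) stool();
translate([943, 283, 0]) stool();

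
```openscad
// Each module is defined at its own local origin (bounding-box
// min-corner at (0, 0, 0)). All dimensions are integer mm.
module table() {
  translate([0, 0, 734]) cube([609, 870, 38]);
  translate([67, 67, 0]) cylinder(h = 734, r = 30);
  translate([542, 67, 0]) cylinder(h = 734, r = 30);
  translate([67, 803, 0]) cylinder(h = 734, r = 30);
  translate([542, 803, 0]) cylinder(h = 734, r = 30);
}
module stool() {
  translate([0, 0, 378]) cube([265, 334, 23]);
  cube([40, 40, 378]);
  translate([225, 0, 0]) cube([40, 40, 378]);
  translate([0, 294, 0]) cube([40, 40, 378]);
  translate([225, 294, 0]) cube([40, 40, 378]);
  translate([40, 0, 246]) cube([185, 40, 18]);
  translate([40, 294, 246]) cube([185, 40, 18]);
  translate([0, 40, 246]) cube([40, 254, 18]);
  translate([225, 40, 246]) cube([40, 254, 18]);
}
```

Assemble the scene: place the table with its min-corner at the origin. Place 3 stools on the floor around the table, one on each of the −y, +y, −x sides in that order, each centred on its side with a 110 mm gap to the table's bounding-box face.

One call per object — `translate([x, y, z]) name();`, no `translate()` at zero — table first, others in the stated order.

table();
translate([172, -444, 0]) stool();
translate([172, 980, 0]) stool();
translate([-375, 268, 0]) stool();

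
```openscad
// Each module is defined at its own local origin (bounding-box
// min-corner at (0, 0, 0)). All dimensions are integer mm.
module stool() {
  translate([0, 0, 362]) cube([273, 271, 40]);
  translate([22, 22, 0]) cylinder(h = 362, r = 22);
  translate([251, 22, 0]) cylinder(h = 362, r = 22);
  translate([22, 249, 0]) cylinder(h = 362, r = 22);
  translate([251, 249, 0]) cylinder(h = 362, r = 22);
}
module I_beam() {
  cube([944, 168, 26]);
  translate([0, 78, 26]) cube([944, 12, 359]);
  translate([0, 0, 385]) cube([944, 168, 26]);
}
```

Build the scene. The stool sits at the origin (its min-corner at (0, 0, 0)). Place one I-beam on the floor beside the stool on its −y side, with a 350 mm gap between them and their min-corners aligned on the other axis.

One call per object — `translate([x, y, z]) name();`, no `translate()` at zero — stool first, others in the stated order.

stool();
translate([0, -518, 0]) I_beam();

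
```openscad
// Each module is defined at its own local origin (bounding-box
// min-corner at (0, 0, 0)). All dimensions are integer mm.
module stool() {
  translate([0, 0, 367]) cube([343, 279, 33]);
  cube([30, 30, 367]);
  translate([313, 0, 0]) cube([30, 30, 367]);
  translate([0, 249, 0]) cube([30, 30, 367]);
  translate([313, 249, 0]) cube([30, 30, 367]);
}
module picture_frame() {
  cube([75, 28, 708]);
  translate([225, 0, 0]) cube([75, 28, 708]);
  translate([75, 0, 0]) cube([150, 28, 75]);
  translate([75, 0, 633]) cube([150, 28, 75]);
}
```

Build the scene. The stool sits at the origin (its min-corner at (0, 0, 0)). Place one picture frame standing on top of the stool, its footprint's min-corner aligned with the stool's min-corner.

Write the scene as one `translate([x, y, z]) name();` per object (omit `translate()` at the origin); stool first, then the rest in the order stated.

stool();
translate([0, 0, 400]) picture_frame();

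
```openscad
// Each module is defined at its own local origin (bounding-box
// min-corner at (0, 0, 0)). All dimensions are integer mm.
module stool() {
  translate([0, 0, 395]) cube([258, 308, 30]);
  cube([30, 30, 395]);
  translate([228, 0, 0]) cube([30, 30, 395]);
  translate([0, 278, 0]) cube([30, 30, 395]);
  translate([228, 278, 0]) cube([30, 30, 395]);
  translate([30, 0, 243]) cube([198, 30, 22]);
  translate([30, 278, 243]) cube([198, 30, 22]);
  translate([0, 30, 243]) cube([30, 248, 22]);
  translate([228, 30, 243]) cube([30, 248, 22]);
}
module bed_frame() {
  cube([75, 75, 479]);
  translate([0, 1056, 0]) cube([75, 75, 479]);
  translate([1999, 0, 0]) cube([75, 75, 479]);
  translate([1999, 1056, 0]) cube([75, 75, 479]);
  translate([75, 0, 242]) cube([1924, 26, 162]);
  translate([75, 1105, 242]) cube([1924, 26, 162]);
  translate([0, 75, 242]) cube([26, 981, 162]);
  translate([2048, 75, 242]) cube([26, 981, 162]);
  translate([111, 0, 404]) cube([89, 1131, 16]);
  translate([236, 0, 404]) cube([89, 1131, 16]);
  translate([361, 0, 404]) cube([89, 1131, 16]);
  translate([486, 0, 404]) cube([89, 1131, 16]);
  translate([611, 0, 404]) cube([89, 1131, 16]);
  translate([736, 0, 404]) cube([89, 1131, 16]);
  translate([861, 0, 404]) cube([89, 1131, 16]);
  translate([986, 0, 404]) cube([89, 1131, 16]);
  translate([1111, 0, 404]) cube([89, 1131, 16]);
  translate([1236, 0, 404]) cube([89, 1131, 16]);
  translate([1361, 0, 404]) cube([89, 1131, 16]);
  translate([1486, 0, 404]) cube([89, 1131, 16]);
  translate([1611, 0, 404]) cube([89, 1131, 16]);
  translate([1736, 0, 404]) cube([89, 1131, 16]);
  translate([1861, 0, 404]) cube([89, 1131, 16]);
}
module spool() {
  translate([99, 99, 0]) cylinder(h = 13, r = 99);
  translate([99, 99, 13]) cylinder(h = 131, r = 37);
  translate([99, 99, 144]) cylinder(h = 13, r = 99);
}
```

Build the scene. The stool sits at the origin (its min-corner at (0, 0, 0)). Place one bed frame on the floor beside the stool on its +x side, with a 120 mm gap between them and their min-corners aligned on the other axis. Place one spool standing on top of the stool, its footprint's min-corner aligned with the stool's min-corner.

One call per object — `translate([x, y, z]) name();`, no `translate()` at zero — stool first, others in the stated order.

stool();
translate([378, 0, 0]) bed_frame();
translate([0, 0, 425]) spool();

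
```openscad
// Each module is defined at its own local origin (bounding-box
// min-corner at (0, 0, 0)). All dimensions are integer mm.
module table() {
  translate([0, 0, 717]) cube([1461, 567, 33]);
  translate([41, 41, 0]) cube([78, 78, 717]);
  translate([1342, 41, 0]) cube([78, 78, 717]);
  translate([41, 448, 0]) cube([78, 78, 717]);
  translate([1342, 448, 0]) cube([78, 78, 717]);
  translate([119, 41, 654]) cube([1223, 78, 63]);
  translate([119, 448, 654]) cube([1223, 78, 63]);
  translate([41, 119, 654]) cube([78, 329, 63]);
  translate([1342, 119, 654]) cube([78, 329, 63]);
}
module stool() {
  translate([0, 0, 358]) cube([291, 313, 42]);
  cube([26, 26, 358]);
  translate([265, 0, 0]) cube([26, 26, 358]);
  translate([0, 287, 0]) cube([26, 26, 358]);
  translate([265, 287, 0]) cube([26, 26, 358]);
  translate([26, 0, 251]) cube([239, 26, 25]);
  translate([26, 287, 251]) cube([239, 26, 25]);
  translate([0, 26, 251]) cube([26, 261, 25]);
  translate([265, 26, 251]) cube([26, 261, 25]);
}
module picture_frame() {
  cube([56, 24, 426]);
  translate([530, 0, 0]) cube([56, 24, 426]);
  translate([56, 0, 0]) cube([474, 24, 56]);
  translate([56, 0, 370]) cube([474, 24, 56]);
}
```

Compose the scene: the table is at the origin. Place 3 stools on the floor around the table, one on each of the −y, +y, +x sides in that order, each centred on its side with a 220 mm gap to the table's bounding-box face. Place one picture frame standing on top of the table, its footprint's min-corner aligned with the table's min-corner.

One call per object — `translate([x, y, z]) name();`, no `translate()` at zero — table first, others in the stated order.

table();
translate([585, -533, 0]) stool();
translate([585, 787, 0]) stool();
translate([1681, 127, 0]) stool();
translate([0, 0, 750]) picture_frame();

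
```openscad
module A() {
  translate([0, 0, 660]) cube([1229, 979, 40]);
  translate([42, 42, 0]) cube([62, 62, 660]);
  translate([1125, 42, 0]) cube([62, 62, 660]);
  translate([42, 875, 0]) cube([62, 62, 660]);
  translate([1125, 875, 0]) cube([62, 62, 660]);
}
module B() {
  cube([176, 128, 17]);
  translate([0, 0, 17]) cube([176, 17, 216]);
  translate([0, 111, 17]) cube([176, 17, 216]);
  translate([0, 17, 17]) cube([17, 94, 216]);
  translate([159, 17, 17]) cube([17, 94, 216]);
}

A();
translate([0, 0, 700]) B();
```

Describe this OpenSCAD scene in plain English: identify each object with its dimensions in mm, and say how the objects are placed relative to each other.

A is a table: top 1229 mm (x) × 979 mm (y), 40 mm thick, upper face at z = 700 mm, on four 62×62 mm square legs, each inset 42 mm from the nearest pair of top edges, running from z = 0 to the bottom of the top.

B is an open storage box with external size 176×128×233 mm and wall thickness 17 mm (the base is also 17 mm thick). The base covers the whole footprint; the four walls stand on the base, with the y-facing walls full-width and the x-facing walls fitting between their inner faces.

The open box is on top of the table.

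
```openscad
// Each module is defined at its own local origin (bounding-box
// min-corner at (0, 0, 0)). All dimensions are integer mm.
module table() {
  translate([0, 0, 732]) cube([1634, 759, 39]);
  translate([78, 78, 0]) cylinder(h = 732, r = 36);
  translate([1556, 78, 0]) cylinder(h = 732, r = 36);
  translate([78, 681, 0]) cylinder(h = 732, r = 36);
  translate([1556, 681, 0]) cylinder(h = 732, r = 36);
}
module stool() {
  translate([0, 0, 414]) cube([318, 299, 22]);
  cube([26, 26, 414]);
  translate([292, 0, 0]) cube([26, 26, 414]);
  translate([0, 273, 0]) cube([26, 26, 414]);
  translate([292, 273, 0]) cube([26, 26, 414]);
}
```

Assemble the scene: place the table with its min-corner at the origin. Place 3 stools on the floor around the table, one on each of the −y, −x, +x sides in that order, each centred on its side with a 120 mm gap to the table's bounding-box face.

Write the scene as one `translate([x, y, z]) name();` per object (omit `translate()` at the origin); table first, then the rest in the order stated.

table();
translate([658, -419, 0]) stool();
translate([-438, 230, 0]) stool();
translate([1754, 230, 0]) stool();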